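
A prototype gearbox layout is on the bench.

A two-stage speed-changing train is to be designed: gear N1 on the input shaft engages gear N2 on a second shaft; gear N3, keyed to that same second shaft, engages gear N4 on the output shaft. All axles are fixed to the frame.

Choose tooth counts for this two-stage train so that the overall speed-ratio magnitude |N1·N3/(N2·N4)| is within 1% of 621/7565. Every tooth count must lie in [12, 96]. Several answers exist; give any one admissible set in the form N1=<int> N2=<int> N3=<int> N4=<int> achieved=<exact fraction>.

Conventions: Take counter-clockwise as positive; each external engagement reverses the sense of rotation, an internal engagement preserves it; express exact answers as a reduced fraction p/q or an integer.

design class (target 621/7565): fixed-axis compound train
target = 621/7565 in lowest terms: an exact hit needs N1·N3 = k·621 and N2·N4 = k·7565 for one integer k, every count in [12, 96]; additionally prefer no 1:1 stage (N1 ≠ N2, N3 ≠ N4)
k = 1: N1·N3 = 621 = 23·27, N2·N4 = 7565 = 85·89
achieved = 23·27/(85·89) = 621/7565; |achieved − target| = 0 ≤ 621/756500 ✓

N1=23 N2=85 N3=27 N4=89 achieved=621/7565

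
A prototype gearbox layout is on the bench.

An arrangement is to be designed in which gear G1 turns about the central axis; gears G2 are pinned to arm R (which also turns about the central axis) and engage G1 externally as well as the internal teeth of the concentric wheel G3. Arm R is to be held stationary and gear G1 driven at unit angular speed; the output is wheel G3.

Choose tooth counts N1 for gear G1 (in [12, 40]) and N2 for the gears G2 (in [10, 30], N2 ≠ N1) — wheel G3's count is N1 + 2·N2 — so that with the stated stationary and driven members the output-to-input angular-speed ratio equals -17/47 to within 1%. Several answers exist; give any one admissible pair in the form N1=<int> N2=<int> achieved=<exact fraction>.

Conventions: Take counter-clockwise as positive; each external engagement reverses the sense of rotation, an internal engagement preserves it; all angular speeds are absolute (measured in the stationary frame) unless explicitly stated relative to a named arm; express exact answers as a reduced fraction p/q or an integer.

planetary set to be sized for -17/47 (Willis relation)
Willis with ω_arm = 0: ω_ring/ω_sun = −N1/N3; set equal to -17/47  ⇒  N3/N1 = −1/(-17/47) = 47/17
N3 = N1 + 2·N2  ⇒  N2/N1 = (N3/N1 − 1)/2 = (47/17 − 1)/2 = 15/17
smallest multiple with N1 ≥ 12 and N2 ≥ 10: k = 1  ⇒  N1 = 1·17 = 17, N2 = 1·15 = 15 (N1 ≤ 40, N2 ≤ 30, N2 ≠ N1 ✓), N3 = 17 + 2·15 = 47
check: −N1/N3 with N1 = 17, N3 = 47 gives -17/47; |achieved − target| = 0 ≤ 17/4700 ✓

N1=17 N2=15 achieved=-17/47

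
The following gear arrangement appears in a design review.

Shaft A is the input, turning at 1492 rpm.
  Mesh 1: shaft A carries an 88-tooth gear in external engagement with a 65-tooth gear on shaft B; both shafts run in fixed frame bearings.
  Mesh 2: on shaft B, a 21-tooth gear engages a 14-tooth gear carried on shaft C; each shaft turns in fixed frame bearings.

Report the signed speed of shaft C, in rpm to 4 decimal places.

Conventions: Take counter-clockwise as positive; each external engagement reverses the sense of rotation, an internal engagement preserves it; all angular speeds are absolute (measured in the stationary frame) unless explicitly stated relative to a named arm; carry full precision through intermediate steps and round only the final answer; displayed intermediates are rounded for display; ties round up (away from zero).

recognized (3 fixed axles, 2 meshes): fixed-axis compound train
mesh 1 [88T→65T]: ω = 1492.0000×88/65 = 2019.9385 rpm, sense flips to −
mesh 2 [21T→14T]: ω = 2019.9385×21/14 = 3029.9077 rpm, sense flips to +
signed output speed = +3029.9077 rpm

+3029.9077 rpm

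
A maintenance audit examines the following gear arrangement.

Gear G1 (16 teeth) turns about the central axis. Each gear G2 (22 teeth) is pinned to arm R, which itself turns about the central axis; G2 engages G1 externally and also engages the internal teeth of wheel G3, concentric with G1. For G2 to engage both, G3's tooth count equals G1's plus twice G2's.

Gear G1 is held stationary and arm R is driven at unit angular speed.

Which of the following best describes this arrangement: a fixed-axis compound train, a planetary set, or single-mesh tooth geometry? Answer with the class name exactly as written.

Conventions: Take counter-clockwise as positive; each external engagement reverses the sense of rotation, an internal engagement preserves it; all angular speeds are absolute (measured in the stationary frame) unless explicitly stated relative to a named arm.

topology: planetary set — G1 16T / G2 22T / G3 60T, arm = carrier (Willis)
classification: planetary set

planetary set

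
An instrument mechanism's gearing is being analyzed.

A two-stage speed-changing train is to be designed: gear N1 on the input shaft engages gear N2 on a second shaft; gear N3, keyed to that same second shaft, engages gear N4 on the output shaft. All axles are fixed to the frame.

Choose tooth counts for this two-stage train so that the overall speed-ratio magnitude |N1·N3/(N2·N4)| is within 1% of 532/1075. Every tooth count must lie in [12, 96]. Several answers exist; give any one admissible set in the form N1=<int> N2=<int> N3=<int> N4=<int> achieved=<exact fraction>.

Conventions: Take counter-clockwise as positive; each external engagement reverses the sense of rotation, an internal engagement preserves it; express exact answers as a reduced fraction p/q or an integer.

topology: fixed-axis compound train — 2 stages, target 532/1075
target = 532/1075 in lowest terms: an exact hit needs N1·N3 = k·532 and N2·N4 = k·1075 for one integer k, every count in [12, 96]; additionally prefer no 1:1 stage (N1 ≠ N2, N3 ≠ N4)
k = 1: N1·N3 = 532 = 14·38, N2·N4 = 1075 = 25·43
achieved = 14·38/(25·43) = 532/1075; |achieved − target| = 0 ≤ 133/26875 ✓

N1=14 N2=25 N3=38 N4=43 achieved=532/1075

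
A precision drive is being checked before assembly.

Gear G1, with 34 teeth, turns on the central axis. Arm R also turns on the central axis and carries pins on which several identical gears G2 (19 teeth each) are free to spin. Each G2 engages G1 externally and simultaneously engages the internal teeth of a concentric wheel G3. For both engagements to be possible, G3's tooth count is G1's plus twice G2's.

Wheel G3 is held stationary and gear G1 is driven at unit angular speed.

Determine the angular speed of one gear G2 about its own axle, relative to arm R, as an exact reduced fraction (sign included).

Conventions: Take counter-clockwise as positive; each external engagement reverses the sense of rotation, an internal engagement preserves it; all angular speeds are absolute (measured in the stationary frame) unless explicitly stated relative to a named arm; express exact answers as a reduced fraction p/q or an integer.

-1224/1007

recognized (axles ride arm R): planetary set, 34/19/72 teeth
ring teeth: 34 + 2·19 = 72
34(ω_sun−ω_arm) = −72(ω_ring−ω_arm),  ω_ring = 0, ω_sun = 1
34(1−ω_arm) = −72(0−ω_arm)  ⇒  106·ω_arm = 34  ⇒  ω_arm = 17/53
sun–planet mesh: 34·(1−17/53) = −19·(ω_p−ω_arm)  ⇒  ω_p−ω_arm = -1224/1007
exact speed ratio = -1224/1007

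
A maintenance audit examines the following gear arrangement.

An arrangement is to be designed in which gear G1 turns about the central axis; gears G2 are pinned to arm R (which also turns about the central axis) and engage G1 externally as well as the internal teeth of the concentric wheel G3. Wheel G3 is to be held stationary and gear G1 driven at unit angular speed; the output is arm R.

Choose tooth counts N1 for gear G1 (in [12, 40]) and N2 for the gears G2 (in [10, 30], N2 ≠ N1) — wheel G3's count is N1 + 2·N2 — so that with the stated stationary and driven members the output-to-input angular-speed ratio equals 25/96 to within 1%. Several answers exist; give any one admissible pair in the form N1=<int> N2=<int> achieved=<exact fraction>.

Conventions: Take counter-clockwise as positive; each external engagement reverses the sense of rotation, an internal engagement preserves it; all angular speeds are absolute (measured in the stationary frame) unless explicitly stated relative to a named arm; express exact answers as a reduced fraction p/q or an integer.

N1=25 N2=23 achieved=25/96

design class (target 25/96): planetary set
Willis with ω_ring = 0: ω_arm/ω_sun = N1/(N1+N3); set equal to 25/96  ⇒  N3/N1 = 1/(25/96) − 1 = 71/25
N3 = N1 + 2·N2  ⇒  N2/N1 = (N3/N1 − 1)/2 = (71/25 − 1)/2 = 23/25
smallest multiple with N1 ≥ 12 and N2 ≥ 10: k = 1  ⇒  N1 = 1·25 = 25, N2 = 1·23 = 23 (N1 ≤ 40, N2 ≤ 30, N2 ≠ N1 ✓), N3 = 25 + 2·23 = 71
check: N1/(N1+N3) with N1 = 25, N3 = 71 gives 25/96; |achieved − target| = 0 ≤ 1/384 ✓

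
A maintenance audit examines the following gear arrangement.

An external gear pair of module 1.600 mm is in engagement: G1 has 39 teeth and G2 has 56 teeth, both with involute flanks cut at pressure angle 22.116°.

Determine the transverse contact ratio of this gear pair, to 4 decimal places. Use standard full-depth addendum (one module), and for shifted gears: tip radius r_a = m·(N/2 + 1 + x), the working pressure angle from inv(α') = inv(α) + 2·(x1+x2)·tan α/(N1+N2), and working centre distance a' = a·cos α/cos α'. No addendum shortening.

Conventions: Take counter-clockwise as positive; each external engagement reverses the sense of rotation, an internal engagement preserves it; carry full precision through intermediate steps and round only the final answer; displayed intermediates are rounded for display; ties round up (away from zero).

class = single-mesh tooth geometry [involute pair 39T × 56T, m = 1.600]
base radii: r_b1 = 28.904414, r_b2 = 41.503774
tip radii: r_a1 = 32.800000, r_a2 = 46.400000
no profile shift: α' = α, a' = a
action lengths: √(r_a1²−r_b1²) = 15.504027, √(r_a2²−r_b2²) = 20.746005
base pitch p_b = π·m·cos α = 4.656713
CR = (15.504027 + 20.746005 − 76.000000·sin 22.11600°)/4.656713 = 1.640068
contact ratio ≈ 1.6401

1.6401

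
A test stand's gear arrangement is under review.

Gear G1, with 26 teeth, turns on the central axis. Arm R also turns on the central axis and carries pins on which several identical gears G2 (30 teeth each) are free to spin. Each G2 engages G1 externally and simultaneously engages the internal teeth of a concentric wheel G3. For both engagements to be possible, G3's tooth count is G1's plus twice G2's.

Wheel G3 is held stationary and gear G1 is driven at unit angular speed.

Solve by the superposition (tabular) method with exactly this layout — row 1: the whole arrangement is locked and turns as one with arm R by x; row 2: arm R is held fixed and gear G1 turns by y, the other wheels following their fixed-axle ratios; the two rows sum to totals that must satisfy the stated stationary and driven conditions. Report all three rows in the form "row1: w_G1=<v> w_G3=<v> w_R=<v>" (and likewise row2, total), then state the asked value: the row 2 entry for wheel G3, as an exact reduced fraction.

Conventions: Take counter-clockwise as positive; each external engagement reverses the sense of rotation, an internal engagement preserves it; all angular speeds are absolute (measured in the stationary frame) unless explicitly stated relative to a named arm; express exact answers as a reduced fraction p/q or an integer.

row1: w_G1=13/56 w_G3=13/56 w_R=13/56
row2: w_G1=43/56 w_G3=-13/56 w_R=0
total: w_G1=1 w_G3=0 w_R=13/56
asked value: -13/56

recognized (axles ride arm R): planetary set, 26/30/86 teeth
row 1 — lock + rotate with arm: ω_sun = ω_ring = ω_arm = x
row 2 (arm held, sun turns y): ω_ring = −(26/86)·y, ω_arm = 0
boundary: total ω_ring = x − (26/86)·y = 0 and total ω_sun = x + y = 1  ⇒  y = 43/56, x = 13/56
row 2 ring = −(26/86)·43/56 = -13/56
totals (row 1 + row 2): sun 13/56 + 43/56 = 1, ring 13/56 + (-13/56) = 0, arm 13/56 + 0 = 13/56
asked cell (row2, ring) = -13/56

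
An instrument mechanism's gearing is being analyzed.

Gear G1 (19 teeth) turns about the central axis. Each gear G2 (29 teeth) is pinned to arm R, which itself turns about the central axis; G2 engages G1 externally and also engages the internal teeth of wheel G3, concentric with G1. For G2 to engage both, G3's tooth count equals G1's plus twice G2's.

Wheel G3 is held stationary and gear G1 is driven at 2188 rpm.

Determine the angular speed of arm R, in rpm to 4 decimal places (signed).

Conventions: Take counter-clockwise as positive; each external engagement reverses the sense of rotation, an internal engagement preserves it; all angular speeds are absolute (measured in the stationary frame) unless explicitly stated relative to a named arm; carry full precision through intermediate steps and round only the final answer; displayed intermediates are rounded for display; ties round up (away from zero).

planetary set (19T centre, 29T on arm, 77T internal) — Willis relation
normalise by the input: solve with ω_sun = 1, then scale by 2188 rpm
ring teeth: 19 + 2·29 = 77
19(ω_sun−ω_arm) = −77(ω_ring−ω_arm),  ω_ring = 0, ω_sun = 1
19(1−ω_arm) = −77(0−ω_arm)  ⇒  96·ω_arm = 19  ⇒  ω_arm = 19/96
scale: ω_arm = 19/96 × 2188 rpm = +433.0417 rpm

+433.0417 rpm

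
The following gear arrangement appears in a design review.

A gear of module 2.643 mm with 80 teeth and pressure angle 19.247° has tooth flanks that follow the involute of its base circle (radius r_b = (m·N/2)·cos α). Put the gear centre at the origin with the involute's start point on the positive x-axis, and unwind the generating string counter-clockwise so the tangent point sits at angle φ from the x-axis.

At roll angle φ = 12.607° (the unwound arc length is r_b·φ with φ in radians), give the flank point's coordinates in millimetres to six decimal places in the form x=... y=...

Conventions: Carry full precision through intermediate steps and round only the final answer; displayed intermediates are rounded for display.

x=102.197913 y=0.352712

class = single-mesh tooth geometry [base-circle involute, m = 2.643, 80T]
pitch radius r_p = m·N/2 = 2.643·80/2 = 105.720000
base radius r_b = r_p·cos α = 105.720000·cos 19.247° = 99.810916
roll angle φ = 12.607° = 0.22003366 rad
x = r_b·(cos φ + φ·sin φ) = 102.197913
y = r_b·(sin φ − φ·cos φ) = 0.352712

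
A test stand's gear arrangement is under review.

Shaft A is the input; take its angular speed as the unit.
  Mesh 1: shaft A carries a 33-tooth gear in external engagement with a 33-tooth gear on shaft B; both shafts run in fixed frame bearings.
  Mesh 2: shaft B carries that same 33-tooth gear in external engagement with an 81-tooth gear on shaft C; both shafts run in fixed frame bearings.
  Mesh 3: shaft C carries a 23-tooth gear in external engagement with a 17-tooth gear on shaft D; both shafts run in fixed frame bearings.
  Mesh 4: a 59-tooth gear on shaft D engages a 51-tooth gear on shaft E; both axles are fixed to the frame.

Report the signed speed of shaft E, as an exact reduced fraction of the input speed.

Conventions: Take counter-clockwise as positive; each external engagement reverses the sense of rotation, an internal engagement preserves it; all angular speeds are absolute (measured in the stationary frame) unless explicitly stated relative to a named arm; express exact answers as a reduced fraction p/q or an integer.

4-mesh fixed-axis compound train (all bearings frame-fixed)
mesh 1 [33T→33T]: |ω|/ω_in = 1×33/33 = 1, sense flips to −
mesh 2 [33T→81T]: |ω|/ω_in = 1×33/81 = 11/27, sense flips to +
mesh 3 [23T→17T]: |ω|/ω_in = (11/27)×23/17 = 253/459, sense flips to −
mesh 4 [59T→51T]: |ω|/ω_in = (253/459)×59/51 = 14927/23409, sense flips to +
signed output speed (× input speed) = 14927/23409

14927/23409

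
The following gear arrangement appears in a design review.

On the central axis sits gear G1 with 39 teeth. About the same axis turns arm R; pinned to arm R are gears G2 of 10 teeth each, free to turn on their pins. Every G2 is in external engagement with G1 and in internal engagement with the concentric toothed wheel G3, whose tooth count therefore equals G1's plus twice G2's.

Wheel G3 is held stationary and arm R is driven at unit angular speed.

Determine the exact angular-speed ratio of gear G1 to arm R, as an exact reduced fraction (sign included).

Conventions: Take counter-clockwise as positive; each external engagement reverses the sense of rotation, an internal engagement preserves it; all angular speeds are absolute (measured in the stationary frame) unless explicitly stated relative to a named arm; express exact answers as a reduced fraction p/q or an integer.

planetary set (39T centre, 10T on arm, 59T internal) — Willis relation
ring teeth: 39 + 2·10 = 59
39(ω_sun−ω_arm) = −59(ω_ring−ω_arm),  ω_ring = 0, ω_arm = 1
ω_sun = 1 − (59/39)(0−1) = 98/39
ω_out/ω_in = 98/39

98/39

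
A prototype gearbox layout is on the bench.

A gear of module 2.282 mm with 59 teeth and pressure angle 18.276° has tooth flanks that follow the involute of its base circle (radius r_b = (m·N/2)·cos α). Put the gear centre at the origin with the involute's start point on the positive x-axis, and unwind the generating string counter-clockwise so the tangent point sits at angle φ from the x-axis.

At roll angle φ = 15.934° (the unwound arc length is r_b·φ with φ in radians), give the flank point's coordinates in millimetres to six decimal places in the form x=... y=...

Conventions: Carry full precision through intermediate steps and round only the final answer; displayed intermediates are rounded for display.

x=66.347545 y=0.454759

recognized (one wheel, involute flank): single-mesh tooth geometry, m = 2.282, N = 59
pitch radius r_p = m·N/2 = 2.282·59/2 = 67.319000
base radius r_b = r_p·cos α = 67.319000·cos 18.276° = 63.923222
roll angle φ = 15.934° = 0.27810076 rad
x = r_b·(cos φ + φ·sin φ) = 66.347545
y = r_b·(sin φ − φ·cos φ) = 0.454759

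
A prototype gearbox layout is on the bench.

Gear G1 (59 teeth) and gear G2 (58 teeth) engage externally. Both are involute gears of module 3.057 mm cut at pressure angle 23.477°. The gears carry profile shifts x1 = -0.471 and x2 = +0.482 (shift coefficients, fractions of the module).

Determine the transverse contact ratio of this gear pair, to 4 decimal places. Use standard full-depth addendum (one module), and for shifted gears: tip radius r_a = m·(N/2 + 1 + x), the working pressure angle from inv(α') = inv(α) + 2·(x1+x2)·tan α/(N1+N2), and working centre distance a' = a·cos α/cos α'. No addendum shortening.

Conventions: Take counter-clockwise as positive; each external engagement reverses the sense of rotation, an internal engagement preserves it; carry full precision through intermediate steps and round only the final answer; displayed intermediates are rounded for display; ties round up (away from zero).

1.5886

topology: single-mesh involute geometry — m = 3.057, 59T/58T pair
base radii: r_b1 = 82.716282, r_b2 = 81.314311
tip radii: r_a1 = 91.798653, r_a2 = 93.183474
inv(α') = inv(23.477°) + 2·(-0.471+0.482)·tan α/(59+58) = 0.02466586  ⇒  α' = 23.50178°
a' = a·cos α / cos α' = 178.8345·cos 23.477°/cos 23.50178° = 178.868110
action lengths: √(r_a1²−r_b1²) = 39.812177, √(r_a2²−r_b2²) = 45.509809
base pitch p_b = π·m·cos α = 8.808843
CR = (39.812177 + 45.509809 − 178.868110·sin 23.50178°)/8.808843 = 1.588564
contact ratio ≈ 1.5886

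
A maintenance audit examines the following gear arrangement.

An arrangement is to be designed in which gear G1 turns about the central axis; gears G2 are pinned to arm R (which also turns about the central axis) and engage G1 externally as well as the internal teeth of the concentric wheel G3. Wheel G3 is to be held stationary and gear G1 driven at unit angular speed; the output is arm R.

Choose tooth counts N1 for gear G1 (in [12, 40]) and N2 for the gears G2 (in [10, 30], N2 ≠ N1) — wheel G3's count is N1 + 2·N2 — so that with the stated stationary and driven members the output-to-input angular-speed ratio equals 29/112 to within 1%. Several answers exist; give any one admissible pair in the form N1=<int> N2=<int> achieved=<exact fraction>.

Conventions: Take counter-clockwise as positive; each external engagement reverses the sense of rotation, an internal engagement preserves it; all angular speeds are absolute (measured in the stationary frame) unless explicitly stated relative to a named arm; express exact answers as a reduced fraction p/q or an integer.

design class (target 29/112): planetary set
Willis with ω_ring = 0: ω_arm/ω_sun = N1/(N1+N3); set equal to 29/112  ⇒  N3/N1 = 1/(29/112) − 1 = 83/29
N3 = N1 + 2·N2  ⇒  N2/N1 = (N3/N1 − 1)/2 = (83/29 − 1)/2 = 27/29
smallest multiple with N1 ≥ 12 and N2 ≥ 10: k = 1  ⇒  N1 = 1·29 = 29, N2 = 1·27 = 27 (N1 ≤ 40, N2 ≤ 30, N2 ≠ N1 ✓), N3 = 29 + 2·27 = 83
check: N1/(N1+N3) with N1 = 29, N3 = 83 gives 29/112; |achieved − target| = 0 ≤ 29/11200 ✓

N1=29 N2=27 achieved=29/112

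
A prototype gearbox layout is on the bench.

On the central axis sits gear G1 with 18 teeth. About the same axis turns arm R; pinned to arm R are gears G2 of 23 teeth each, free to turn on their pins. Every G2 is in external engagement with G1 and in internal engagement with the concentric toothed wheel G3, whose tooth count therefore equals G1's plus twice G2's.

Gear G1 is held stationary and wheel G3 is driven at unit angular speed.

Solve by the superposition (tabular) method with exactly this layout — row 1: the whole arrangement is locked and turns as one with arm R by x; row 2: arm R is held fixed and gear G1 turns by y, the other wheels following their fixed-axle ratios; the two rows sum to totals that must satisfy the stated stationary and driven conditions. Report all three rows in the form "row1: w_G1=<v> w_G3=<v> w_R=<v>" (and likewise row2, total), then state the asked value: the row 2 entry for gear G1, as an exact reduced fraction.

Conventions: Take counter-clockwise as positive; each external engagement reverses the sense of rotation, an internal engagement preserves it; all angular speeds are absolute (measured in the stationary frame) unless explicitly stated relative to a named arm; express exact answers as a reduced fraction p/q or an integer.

recognized (axles ride arm R): planetary set, 18/23/64 teeth
row 1 (train locked, turned with arm): all members turn x
row 2 (arm held, sun turns y): ω_ring = −(18/64)·y, ω_arm = 0
boundary: total ω_sun = x + y = 0 and total ω_ring = x − (18/64)·y = 1  ⇒  y = -32/41, x = 32/41
row 2 ring = −(18/64)·(-32/41) = 9/41
totals (row 1 + row 2): sun 32/41 + (-32/41) = 0, ring 32/41 + 9/41 = 1, arm 32/41 + 0 = 32/41
asked cell (row2, sun) = -32/41

row1: w_G1=32/41 w_G3=32/41 w_R=32/41
row2: w_G1=-32/41 w_G3=9/41 w_R=0
total: w_G1=0 w_G3=1 w_R=32/41
asked value: -32/41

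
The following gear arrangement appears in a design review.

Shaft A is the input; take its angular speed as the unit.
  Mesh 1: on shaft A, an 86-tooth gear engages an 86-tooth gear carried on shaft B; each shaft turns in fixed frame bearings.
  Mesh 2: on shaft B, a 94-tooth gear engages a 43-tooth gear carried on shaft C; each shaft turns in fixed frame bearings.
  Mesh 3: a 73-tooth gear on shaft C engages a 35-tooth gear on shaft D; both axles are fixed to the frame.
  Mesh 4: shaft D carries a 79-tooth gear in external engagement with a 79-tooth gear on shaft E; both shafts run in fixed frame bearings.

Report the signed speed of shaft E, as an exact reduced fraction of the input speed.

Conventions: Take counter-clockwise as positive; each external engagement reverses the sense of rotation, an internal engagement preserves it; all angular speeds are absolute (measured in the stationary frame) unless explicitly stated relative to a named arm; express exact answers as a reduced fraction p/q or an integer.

4-mesh fixed-axis compound train (all bearings frame-fixed)
mesh 1 [86T→86T]: |ω|/ω_in = 1×86/86 = 1, sense flips to −
mesh 2 [94T→43T]: |ω|/ω_in = 1×94/43 = 94/43, sense flips to +
mesh 3 [73T→35T]: |ω|/ω_in = (94/43)×73/35 = 6862/1505, sense flips to −
mesh 4 [79T→79T]: |ω|/ω_in = (6862/1505)×79/79 = 6862/1505, sense flips to +
signed output speed (× input speed) = 6862/1505

6862/1505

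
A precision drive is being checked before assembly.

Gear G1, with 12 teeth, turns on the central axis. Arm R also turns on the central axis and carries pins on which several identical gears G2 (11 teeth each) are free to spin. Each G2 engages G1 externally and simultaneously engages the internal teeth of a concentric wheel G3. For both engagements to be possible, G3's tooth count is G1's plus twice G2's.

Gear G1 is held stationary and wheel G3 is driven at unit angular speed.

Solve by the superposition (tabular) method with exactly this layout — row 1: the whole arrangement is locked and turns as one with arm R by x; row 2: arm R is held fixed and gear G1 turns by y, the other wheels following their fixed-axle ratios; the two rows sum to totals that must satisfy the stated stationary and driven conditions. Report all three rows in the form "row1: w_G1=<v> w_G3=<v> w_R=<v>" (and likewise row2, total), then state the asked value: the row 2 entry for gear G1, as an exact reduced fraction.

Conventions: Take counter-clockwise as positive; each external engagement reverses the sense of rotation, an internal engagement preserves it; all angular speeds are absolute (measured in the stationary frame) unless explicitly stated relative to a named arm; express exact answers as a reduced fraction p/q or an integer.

class = planetary set [G3 = 12+2·11 = 34; Willis about the carrier]
row 1 (train locked, turned with arm): all members turn x
superposition row 2 [arm held]: sun y, ring −(12/34)·y, arm 0
boundary: total ω_sun = x + y = 0 and total ω_ring = x − (12/34)·y = 1  ⇒  y = -17/23, x = 17/23
row 2 ring = −(12/34)·(-17/23) = 6/23
totals (row 1 + row 2): sun 17/23 + (-17/23) = 0, ring 17/23 + 6/23 = 1, arm 17/23 + 0 = 17/23
asked cell (row2, sun) = -17/23

row1: w_G1=17/23 w_G3=17/23 w_R=17/23
row2: w_G1=-17/23 w_G3=6/23 w_R=0
total: w_G1=0 w_G3=1 w_R=17/23
asked value: -17/23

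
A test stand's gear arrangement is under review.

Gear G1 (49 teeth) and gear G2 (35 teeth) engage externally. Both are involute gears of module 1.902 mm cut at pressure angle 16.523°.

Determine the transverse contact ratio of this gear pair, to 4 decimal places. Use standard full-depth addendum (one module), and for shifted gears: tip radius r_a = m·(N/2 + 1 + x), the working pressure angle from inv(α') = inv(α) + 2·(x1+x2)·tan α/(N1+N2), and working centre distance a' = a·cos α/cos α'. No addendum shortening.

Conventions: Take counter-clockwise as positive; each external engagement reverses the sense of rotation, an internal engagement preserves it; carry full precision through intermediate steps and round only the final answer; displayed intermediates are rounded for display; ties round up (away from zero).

topology: single-mesh involute geometry — m = 1.902, 49T/35T pair
base radii: r_b1 = 44.674724, r_b2 = 31.910517
tip radii: r_a1 = 48.501000, r_a2 = 35.187000
no profile shift: α' = α, a' = a
action lengths: √(r_a1²−r_b1²) = 18.881631, √(r_a2²−r_b2²) = 14.827132
base pitch p_b = π·m·cos α = 5.728563
CR = (18.881631 + 14.827132 − 79.884000·sin 16.52300°)/5.728563 = 1.918411
contact ratio ≈ 1.9184

1.9184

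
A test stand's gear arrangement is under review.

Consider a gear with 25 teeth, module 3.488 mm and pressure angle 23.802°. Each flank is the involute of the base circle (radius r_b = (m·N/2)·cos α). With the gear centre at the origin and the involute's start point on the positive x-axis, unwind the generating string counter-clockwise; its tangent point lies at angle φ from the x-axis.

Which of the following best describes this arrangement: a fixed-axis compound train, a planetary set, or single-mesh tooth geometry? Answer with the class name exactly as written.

recognized (one wheel, involute flank): single-mesh tooth geometry, m = 3.488, N = 25
classification: single-mesh tooth geometry

single-mesh tooth geometry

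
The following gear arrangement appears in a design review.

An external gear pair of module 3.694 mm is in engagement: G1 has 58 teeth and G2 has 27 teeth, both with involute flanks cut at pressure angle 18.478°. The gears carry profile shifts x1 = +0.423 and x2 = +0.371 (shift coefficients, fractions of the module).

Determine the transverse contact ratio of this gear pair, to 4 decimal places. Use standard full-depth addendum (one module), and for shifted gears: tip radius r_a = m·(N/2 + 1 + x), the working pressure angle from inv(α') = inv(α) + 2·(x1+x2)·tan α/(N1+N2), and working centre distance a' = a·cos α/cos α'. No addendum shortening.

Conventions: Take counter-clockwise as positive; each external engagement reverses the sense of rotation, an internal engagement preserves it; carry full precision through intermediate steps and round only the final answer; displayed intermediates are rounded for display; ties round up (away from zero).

1.6499

class = single-mesh tooth geometry [involute pair 58T × 27T, m = 3.694]
base radii: r_b1 = 101.603164, r_b2 = 47.298025
tip radii: r_a1 = 112.382562, r_a2 = 54.933474
inv(α') = inv(18.478°) + 2·(+0.423+0.371)·tan α/(58+27) = 0.01790953  ⇒  α' = 21.21708°
a' = a·cos α / cos α' = 156.9950·cos 18.478°/cos 21.21708° = 159.728214
action lengths: √(r_a1²−r_b1²) = 48.027464, √(r_a2²−r_b2²) = 27.938923
base pitch p_b = π·m·cos α = 11.006750
CR = (48.027464 + 27.938923 − 159.728214·sin 21.21708°)/11.006750 = 1.649928
contact ratio ≈ 1.6499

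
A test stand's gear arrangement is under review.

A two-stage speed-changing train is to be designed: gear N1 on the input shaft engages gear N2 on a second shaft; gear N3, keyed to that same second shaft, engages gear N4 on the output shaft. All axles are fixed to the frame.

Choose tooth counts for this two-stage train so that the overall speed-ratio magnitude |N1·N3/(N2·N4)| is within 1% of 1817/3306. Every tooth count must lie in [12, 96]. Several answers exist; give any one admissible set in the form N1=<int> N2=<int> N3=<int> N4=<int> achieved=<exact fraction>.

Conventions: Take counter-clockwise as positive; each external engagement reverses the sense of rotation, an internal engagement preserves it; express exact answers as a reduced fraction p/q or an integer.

design class (target 1817/3306): fixed-axis compound train
target = 1817/3306 in lowest terms: an exact hit needs N1·N3 = k·1817 and N2·N4 = k·3306 for one integer k, every count in [12, 96]; additionally prefer no 1:1 stage (N1 ≠ N2, N3 ≠ N4)
k = 1: N1·N3 = 1817 = 23·79, N2·N4 = 3306 = 38·87
achieved = 23·79/(38·87) = 1817/3306; |achieved − target| = 0 ≤ 1817/330600 ✓

N1=23 N2=38 N3=79 N4=87 achieved=1817/3306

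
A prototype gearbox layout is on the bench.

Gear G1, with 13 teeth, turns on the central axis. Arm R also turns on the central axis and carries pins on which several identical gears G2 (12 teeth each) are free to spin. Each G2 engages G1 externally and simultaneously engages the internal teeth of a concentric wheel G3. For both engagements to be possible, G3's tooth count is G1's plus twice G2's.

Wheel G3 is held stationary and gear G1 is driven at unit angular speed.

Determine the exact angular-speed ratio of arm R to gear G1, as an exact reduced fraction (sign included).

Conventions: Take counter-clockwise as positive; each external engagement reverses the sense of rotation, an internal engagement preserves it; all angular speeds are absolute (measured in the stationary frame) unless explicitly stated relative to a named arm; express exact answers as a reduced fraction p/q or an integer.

13/50

planetary set (13T centre, 12T on arm, 37T internal) — Willis relation
ring teeth: 13 + 2·12 = 37
13(ω_sun−ω_arm) = −37(ω_ring−ω_arm),  ω_ring = 0, ω_sun = 1
13(1−ω_arm) = −37(0−ω_arm)  ⇒  50·ω_arm = 13  ⇒  ω_arm = 13/50
ω_out/ω_in = 13/50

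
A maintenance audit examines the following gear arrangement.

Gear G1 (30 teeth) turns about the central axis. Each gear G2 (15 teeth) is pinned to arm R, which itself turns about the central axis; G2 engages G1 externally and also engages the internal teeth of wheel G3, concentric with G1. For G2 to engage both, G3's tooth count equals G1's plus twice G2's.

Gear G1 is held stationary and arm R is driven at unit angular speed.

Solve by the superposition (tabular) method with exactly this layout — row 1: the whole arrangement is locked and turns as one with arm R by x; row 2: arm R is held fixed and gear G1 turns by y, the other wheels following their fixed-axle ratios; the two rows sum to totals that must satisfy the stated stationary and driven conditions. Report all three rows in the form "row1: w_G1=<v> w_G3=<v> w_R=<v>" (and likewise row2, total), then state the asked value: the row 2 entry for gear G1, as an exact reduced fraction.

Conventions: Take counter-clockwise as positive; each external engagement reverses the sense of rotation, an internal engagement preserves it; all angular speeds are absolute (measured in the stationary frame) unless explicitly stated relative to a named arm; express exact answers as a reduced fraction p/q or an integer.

class = planetary set [G3 = 30+2·15 = 60; Willis about the carrier]
superposition row 1 [locked train]: every member turns x
row 2 — arm fixed, fixed-axis ratios: sun y, ring −(30/60)·y, arm 0
boundary: total ω_sun = x + y = 0 and total ω_arm = x = 1  ⇒  y = -1, x = 1
row 2 ring = −(30/60)·(-1) = 1/2
totals (row 1 + row 2): sun 1 + (-1) = 0, ring 1 + 1/2 = 3/2, arm 1 + 0 = 1
asked cell (row2, sun) = -1

row1: w_G1=1 w_G3=1 w_R=1
row2: w_G1=-1 w_G3=1/2 w_R=0
total: w_G1=0 w_G3=3/2 w_R=1
asked value: -1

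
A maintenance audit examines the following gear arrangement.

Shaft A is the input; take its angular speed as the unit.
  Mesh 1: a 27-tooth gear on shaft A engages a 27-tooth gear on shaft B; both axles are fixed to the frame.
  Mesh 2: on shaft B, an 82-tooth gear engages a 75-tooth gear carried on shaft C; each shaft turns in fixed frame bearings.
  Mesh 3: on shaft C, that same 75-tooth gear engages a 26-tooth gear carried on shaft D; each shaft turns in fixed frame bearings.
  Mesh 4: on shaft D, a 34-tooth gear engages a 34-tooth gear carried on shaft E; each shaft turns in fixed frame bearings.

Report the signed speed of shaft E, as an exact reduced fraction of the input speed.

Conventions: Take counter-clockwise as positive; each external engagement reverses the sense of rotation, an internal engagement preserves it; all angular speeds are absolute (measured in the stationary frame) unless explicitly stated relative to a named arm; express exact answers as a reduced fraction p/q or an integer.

41/13

4-mesh fixed-axis compound train (all bearings frame-fixed)
mesh 1 [27T→27T]: |ω|/ω_in = 1×27/27 = 1, sense flips to −
mesh 2 [82T→75T]: |ω|/ω_in = 1×82/75 = 82/75, sense flips to +
mesh 3 [75T→26T]: |ω|/ω_in = (82/75)×75/26 = 41/13, sense flips to −
mesh 4 [34T→34T]: |ω|/ω_in = (41/13)×34/34 = 41/13, sense flips to +
signed output speed (× input speed) = 41/13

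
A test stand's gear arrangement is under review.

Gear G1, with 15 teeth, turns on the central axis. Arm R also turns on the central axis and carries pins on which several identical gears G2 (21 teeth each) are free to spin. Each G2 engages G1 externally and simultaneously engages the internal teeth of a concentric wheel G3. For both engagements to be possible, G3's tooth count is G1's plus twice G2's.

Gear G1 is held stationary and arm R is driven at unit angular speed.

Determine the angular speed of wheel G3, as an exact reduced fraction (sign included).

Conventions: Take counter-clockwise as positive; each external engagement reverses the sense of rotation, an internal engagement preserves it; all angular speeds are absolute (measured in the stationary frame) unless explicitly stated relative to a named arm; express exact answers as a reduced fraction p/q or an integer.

class = planetary set [G3 = 15+2·21 = 57; Willis about the carrier]
ring teeth: 15 + 2·21 = 57
15(ω_sun−ω_arm) = −57(ω_ring−ω_arm),  ω_sun = 0, ω_arm = 1
ω_ring = 1 − (15/57)(0−1) = 24/19
exact speed ratio = 24/19

24/19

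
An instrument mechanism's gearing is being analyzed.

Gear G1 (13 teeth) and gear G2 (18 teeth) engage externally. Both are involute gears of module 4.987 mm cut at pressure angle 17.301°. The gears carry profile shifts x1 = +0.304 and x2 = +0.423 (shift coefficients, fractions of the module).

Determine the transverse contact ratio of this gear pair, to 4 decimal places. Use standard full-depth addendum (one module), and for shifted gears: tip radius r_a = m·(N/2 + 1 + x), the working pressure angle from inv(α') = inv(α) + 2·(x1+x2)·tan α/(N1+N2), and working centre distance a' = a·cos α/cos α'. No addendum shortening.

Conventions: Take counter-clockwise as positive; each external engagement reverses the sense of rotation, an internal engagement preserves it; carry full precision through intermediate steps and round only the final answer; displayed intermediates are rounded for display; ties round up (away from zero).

1.4155

topology: single-mesh involute geometry — m = 4.987, 13T/18T pair
base radii: r_b1 = 30.948880, r_b2 = 42.852296
tip radii: r_a1 = 38.918548, r_a2 = 51.979501
inv(α') = inv(17.301°) + 2·(+0.304+0.423)·tan α/(13+18) = 0.02413467  ⇒  α' = 23.33957°
a' = a·cos α / cos α' = 77.2985·cos 17.301°/cos 23.33957° = 80.378294
action lengths: √(r_a1²−r_b1²) = 23.597037, √(r_a2²−r_b2²) = 29.420218
base pitch p_b = π·m·cos α = 14.958273
CR = (23.597037 + 29.420218 − 80.378294·sin 23.33957°)/14.958273 = 1.415471
contact ratio ≈ 1.4155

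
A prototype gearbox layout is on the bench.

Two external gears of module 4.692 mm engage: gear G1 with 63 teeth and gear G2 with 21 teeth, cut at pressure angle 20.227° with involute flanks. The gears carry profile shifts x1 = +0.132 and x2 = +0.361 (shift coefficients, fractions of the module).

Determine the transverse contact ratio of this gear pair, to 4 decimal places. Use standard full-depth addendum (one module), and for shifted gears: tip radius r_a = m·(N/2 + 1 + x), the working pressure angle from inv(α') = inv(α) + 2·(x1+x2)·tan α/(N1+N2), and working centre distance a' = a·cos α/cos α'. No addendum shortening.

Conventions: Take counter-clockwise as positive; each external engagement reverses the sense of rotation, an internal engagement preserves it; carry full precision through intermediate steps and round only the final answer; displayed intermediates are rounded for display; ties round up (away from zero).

class = single-mesh tooth geometry [involute pair 63T × 21T, m = 4.692]
base radii: r_b1 = 138.683327, r_b2 = 46.227776
tip radii: r_a1 = 153.109344, r_a2 = 55.651812
inv(α') = inv(20.227°) + 2·(+0.132+0.361)·tan α/(63+21) = 0.01976080  ⇒  α' = 21.89662°
a' = a·cos α / cos α' = 197.0640·cos 20.227°/cos 21.89662° = 199.288099
action lengths: √(r_a1²−r_b1²) = 64.879936, √(r_a2²−r_b2²) = 30.985754
base pitch p_b = π·m·cos α = 13.831318
CR = (64.879936 + 30.985754 − 199.288099·sin 21.89662°)/13.831318 = 1.557665
contact ratio ≈ 1.5577

1.5577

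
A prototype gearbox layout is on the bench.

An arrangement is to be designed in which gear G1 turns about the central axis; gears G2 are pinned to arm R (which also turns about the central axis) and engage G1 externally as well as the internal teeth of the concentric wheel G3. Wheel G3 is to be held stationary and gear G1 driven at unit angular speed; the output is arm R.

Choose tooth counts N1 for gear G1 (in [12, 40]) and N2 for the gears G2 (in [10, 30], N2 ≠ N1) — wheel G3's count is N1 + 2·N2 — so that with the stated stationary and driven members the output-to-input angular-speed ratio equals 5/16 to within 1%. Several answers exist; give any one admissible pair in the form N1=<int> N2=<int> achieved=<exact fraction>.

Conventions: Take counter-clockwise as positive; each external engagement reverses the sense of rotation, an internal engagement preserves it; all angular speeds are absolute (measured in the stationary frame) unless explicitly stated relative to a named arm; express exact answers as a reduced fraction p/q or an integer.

class = planetary set [ratio 5/16 wanted; Willis about the carrier]
Willis with ω_ring = 0: ω_arm/ω_sun = N1/(N1+N3); set equal to 5/16  ⇒  N3/N1 = 1/(5/16) − 1 = 11/5
N3 = N1 + 2·N2  ⇒  N2/N1 = (N3/N1 − 1)/2 = (11/5 − 1)/2 = 3/5
smallest multiple with N1 ≥ 12 and N2 ≥ 10: k = 4  ⇒  N1 = 4·5 = 20, N2 = 4·3 = 12 (N1 ≤ 40, N2 ≤ 30, N2 ≠ N1 ✓), N3 = 20 + 2·12 = 44
check: N1/(N1+N3) with N1 = 20, N3 = 44 gives 5/16; |achieved − target| = 0 ≤ 1/320 ✓

N1=20 N2=12 achieved=5/16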